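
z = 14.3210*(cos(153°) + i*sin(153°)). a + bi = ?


a = 14.3210*cos(153°) = 14.3210*(-0.891007) = -12.7601
b = 14.3210*sin(153°) = 14.3210*0.45399 = 6.5016

-12.7601 + 6.5016i


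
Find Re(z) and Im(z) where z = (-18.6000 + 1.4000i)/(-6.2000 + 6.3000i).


Multiply by conjugate: (-18.6000 + 1.4000i)(-6.2000 - 6.3000i) / ((-6.2)^2 + 6.3^2)
Numerator real = -18.6*(-6.2) + 1.4*6.3 = 124.14
Numerator imag = 1.4*(-6.2) - (-18.6)*6.3 = 108.5
Denominator = 78.13
Re(z) = 124.14/78.13 = 1.5889
Im(z) = 108.5/78.13 = 1.3887

Re(z) = 1.5889, Im(z) = 1.3887


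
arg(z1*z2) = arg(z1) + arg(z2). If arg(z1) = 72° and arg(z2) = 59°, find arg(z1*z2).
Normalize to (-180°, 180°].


arg(z1*z2) = 72° + 59° = 131°
Normalized to (-180°, 180°]: 131°

131°


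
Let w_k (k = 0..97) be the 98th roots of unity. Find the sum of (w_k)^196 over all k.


The roots are w_k = w^k with w = e^(2*pi*i/98), and (w^k)^196 = (w^196)^k.
So S = 1 + u + u^2 + ... + u^(97) with u = w^196.
196 = 2*98 + 0, so 196 is a multiple of 98 and u = (w^98)^2 = 1.
Every one of the 98 terms equals 1: S = 98

S = 98


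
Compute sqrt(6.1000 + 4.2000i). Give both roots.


|z| = sqrt(37.21+17.64) = 7.4061
sqrt((|z|+a)/2) = sqrt((7.4061+6.1)/2) = sqrt(6.7530) = 2.5987
sqrt((|z|-a)/2) = sqrt((7.4061-6.1)/2) = sqrt(0.6530) = 0.8081

±(2.5987 + 0.8081i) i.e. 2.5987 + 0.8081i and -2.5987 - 0.8081i


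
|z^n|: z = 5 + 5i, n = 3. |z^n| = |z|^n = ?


|z| = sqrt(25+25) = sqrt(50) = 7.0711
|z^3| = |z|^3 = (sqrt(50))^3 = 50*sqrt(50)

|z^3| = 50*sqrt(50) ≈ 353.5534


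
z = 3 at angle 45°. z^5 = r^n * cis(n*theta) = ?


r^5 = 3^5 = 243
n*theta = 5*45° = 225° = 225° (mod 360)
a = 243*cos(225°) = -171.8269
b = 243*sin(225°) = -171.8269

243 cis(225°) = -171.8269 - 171.8269i


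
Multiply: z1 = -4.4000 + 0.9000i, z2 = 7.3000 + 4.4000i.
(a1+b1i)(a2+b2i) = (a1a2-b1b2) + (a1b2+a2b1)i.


Real = -4.4*7.3 - 0.9*4.4 = -32.12 - 3.96 = -36.08
Imag = -4.4*4.4 + 7.3*0.9 = -19.36 + 6.57 = -12.79

-36.0800 - 12.7900i


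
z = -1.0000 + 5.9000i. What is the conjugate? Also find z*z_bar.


z_bar = -1.0000 - 5.9000i
z*z_bar = (-1)^2 + 5.9^2 = 1 + 34.81 = 35.81

z_bar = -1.0000 - 5.9000i, z*z_bar = 35.81


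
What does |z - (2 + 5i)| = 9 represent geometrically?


|z - z0| = r is a circle with center z0 and radius r.
Center = (2, 5), radius = 9

Circle with center (2, 5) and radius 9


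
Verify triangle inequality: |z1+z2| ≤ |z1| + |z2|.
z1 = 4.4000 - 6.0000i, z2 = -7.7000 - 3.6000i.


|z1| = sqrt(4.4^2 + (-6)^2) = sqrt(55.36) = 7.4404
|z2| = sqrt((-7.7)^2 + (-3.6)^2) = sqrt(72.25) = 8.5000
z1+z2 = -3.3000 - 9.6000i
|z1+z2| = sqrt(103.05) = 10.1514
|z1|+|z2| = 7.4404 + 8.5000 = 15.9404

|z1+z2| = 10.1514 ≤ |z1|+|z2| = 15.9404 (verified)


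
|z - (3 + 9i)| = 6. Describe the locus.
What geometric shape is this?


|z - z0| = r is a circle with center z0 and radius r.
Center = (3, 9), radius = 6

Circle with center (3, 9) and radius 6


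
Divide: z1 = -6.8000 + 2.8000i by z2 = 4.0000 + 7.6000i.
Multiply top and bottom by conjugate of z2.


Conjugate of z2 = 4.0000 - 7.6000i
Numerator: (-6.8000 + 2.8000i)(4.0000 - 7.6000i) = -5.9200 + 62.8800i
Denominator: 4^2 + 7.6^2 = 73.76
Result = (-5.9200 + 62.8800i)/73.76

-0.0803 + 0.8525i


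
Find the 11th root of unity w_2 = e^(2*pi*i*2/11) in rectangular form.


Angle = 360*2/11 = 65.4545°
a = cos(65.4545°) = 0.4154
b = sin(65.4545°) = 0.9096

0.4154 + 0.9096i


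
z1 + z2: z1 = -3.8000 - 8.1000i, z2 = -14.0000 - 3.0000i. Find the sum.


Real: -3.8 - 14 = -17.8
Imag: -8.1 - 3 = -11.1

-17.8000 - 11.1000i


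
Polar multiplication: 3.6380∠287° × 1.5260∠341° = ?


r = 3.6380 * 1.5260 = 5.5516
theta = 287° + 341° = 628° = 268° (mod 360)

5.5516 cis(268°)


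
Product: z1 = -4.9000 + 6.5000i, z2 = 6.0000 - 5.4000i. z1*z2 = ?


Real = -4.9*6 - 6.5*(-5.4) = -29.4 - (-35.1) = 5.7
Imag = -4.9*(-5.4) + 6*6.5 = 26.46 + 39 = 65.46

5.7000 + 65.4600i


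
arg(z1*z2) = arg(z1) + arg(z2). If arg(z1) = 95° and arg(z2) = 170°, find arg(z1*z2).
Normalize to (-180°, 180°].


arg(z1*z2) = 95° + 170° = 265°
Normalized to (-180°, 180°]: -95°

-95°


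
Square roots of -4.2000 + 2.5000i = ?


|z| = sqrt(17.64+6.25) = 4.8877
sqrt((|z|+a)/2) = sqrt((4.8877+(-4.2))/2) = sqrt(0.3439) = 0.5864
sqrt((|z|-a)/2) = sqrt((4.8877-(-4.2))/2) = sqrt(4.5439) = 2.1316

±(0.5864 + 2.1316i) i.e. 0.5864 + 2.1316i and -0.5864 - 2.1316i


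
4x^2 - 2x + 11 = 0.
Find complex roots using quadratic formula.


disc = (-2)^2 - 4*4*11 = 4 - 176 = -172
sqrt(|disc|) = sqrt(172) = 13.1149
Real part = 2/(2*4) = 0.2500
Imag part = 13.1149/(2*4) = 1.6394

0.2500 ± 1.6394i


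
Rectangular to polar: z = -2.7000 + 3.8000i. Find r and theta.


r = sqrt(7.29+14.44) = sqrt(21.73) = 4.6615
theta = atan2(3.8, -2.7) = 125.3948 degrees

r = 4.6615, theta = 125.3948 degrees


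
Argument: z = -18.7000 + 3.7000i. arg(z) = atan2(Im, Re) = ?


Re = -18.7, Im = 3.7
arg = atan2(3.7, -18.7) = 168.8080 degrees

arg(z) = 168.8080 degrees


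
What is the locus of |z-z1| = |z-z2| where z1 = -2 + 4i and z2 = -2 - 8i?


Equal distances means the locus is the perpendicular bisector of z1 and z2.
Midpoint = ((-2+(-2))/2, (4+(-8))/2) = (-2.0000, -2.0000)

Perpendicular bisector through (-2.0000, -2.0000)


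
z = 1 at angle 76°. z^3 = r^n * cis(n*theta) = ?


r^3 = 1^3 = 1
n*theta = 3*76° = 228° = 228° (mod 360)
a = 1*cos(228°) = -0.6691
b = 1*sin(228°) = -0.7431

1 cis(228°) = -0.6691 - 0.7431i


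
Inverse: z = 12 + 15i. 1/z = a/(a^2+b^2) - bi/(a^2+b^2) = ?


|z|^2 = 144+225 = 369
1/z = (12 - 15i)/369

1/z = 0.0325 - 0.0407i


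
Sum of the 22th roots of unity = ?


The sum of all 22th roots of unity is 0.
Geometric series: (1 - w^22)/(1 - w) = (1-1)/(1-w) = 0 since w^22 = 1, w ≠ 1.
Alternatively: coefficient of z^21 in z^22 - 1 is 0.

0


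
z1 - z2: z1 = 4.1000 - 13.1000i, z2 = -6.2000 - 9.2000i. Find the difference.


Real: 4.1 + 6.2 = 10.3
Imag: -13.1 + 9.2 = -3.9

10.3000 - 3.9000i


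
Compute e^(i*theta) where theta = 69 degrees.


cos(69°) = 0.3584
sin(69°) = 0.9336

e^(i*69°) = 0.3584 + 0.9336i


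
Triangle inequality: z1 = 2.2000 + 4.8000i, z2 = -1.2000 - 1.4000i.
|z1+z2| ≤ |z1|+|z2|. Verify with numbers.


|z1| = sqrt(2.2^2 + 4.8^2) = sqrt(27.88) = 5.2802
|z2| = sqrt((-1.2)^2 + (-1.4)^2) = sqrt(3.4) = 1.8439
z1+z2 = 1.0000 + 3.4000i
|z1+z2| = sqrt(12.56) = 3.5440
|z1|+|z2| = 5.2802 + 1.8439 = 7.1241

|z1+z2| = 3.5440 ≤ |z1|+|z2| = 7.1241 (verified)


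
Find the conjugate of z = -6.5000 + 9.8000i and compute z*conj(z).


z_bar = -6.5000 - 9.8000i
z*z_bar = (-6.5)^2 + 9.8^2 = 42.25 + 96.04 = 138.29

z_bar = -6.5000 - 9.8000i, z*z_bar = 138.29


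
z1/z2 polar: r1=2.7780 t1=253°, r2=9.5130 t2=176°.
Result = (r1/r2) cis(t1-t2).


r = 2.7780 / 9.5130 = 0.2920
theta = 253° - 176° = 77° = 77° (mod 360)

0.2920 cis(77°)


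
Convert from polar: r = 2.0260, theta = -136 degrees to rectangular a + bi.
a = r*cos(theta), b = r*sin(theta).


a = 2.0260*cos(-136°) = 2.0260*(-0.71934) = -1.4574
b = 2.0260*sin(-136°) = 2.0260*(-0.69466) = -1.4074

-1.4574 - 1.4074i


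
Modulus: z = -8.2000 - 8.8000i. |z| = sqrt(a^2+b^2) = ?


|z| = sqrt((-8.2)^2 + (-8.8)^2) = sqrt(67.24 + 77.44) = sqrt(144.68) = 12.0283

|z| = 12.0283


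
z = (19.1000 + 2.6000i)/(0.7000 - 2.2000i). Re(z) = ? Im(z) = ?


Multiply by conjugate: (19.1000 + 2.6000i)(0.7000 + 2.2000i) / (0.7^2 + (-2.2)^2)
Numerator real = 19.1*0.7 + 2.6*(-2.2) = 7.65
Numerator imag = 2.6*0.7 - 19.1*(-2.2) = 43.84
Denominator = 5.33
Re(z) = 7.65/5.33 = 1.4353
Im(z) = 43.84/5.33 = 8.2251

Re(z) = 1.4353, Im(z) = 8.2251


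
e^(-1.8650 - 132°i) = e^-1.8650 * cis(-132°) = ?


e^-1.8650 = 0.1549
cos(-132°) = -0.6691
sin(-132°) = -0.7431
Real = 0.1549*(-0.6691) = -0.1036
Imag = 0.1549*(-0.7431) = -0.1151

-0.1036 - 0.1151i


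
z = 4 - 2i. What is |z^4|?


|z| = sqrt(16+4) = sqrt(20) = 4.4721
|z^4| = |z|^4 = (sqrt(20))^4 = 20^2 = 400

|z^4| = 400


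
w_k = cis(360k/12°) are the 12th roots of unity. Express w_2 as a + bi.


Angle = 360*2/12 = 60°
a = cos(60°) = 0.5000
b = sin(60°) = 0.8660

0.5000 + 0.8660i


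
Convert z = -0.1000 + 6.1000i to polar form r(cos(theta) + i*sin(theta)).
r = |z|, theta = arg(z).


r = sqrt(0.01+37.21) = sqrt(37.22) = 6.1008
theta = atan2(6.1, -0.1) = 90.9392 degrees

r = 6.1008, theta = 90.9392 degrees


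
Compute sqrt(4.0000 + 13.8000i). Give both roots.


|z| = sqrt(16+190.44) = 14.3680
sqrt((|z|+a)/2) = sqrt((14.3680+4)/2) = sqrt(9.1840) = 3.0305
sqrt((|z|-a)/2) = sqrt((14.3680-4)/2) = sqrt(5.1840) = 2.2768

±(3.0305 + 2.2768i) i.e. 3.0305 + 2.2768i and -3.0305 - 2.2768i


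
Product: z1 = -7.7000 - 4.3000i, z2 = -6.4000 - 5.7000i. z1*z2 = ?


Real = -7.7*(-6.4) - (-4.3)*(-5.7) = 49.28 - 24.51 = 24.77
Imag = -7.7*(-5.7) - (6.4)*(-4.3) = 43.89 + 27.52 = 71.41

24.7700 + 71.4100i


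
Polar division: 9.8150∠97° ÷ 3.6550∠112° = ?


r = 9.8150 / 3.6550 = 2.6854
theta = 97° - 112° = -15° = 345° (mod 360)

2.6854 cis(345°)


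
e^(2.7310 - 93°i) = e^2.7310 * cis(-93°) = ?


e^2.7310 = 15.3482
cos(-93°) = -0.05234
sin(-93°) = -0.99863
Real = 15.3482*(-0.05234) = -0.8033
Imag = 15.3482*(-0.99863) = -15.3272

-0.8033 - 15.3272i


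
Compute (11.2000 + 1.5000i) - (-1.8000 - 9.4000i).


Real: 11.2 + 1.8 = 13
Imag: 1.5 + 9.4 = 10.9

13.0000 + 10.9000i


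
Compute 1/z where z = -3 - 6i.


|z|^2 = 9+36 = 45
1/z = (-3 + 6i)/45

1/z = -0.0667 + 0.1333i


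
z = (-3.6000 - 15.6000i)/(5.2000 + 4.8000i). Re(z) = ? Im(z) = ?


Multiply by conjugate: (-3.6000 - 15.6000i)(5.2000 - 4.8000i) / (5.2^2 + 4.8^2)
Numerator real = -3.6*5.2 - (15.6)*4.8 = -93.6
Numerator imag = -15.6*5.2 - (-3.6)*4.8 = -63.84
Denominator = 50.08
Re(z) = -93.6/50.08 = -1.8690
Im(z) = -63.84/50.08 = -1.2748

Re(z) = -1.8690, Im(z) = -1.2748


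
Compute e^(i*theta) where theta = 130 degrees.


cos(130°) = -0.6428
sin(130°) = 0.7660

e^(i*130°) = -0.6428 + 0.7660i


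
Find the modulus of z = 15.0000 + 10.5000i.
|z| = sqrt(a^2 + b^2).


|z| = sqrt(15^2 + 10.5^2) = sqrt(225 + 110.25) = sqrt(335.25) = 18.3098

|z| = 18.3098


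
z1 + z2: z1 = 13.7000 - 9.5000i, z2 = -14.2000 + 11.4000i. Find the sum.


Real: 13.7 - 14.2 = -0.5
Imag: -9.5 + 11.4 = 1.9

-0.5000 + 1.9000i


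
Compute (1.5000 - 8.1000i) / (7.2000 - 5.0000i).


Conjugate of z2 = 7.2000 + 5.0000i
Numerator: (1.5000 - 8.1000i)(7.2000 + 5.0000i) = 51.3000 - 50.8200i
Denominator: 7.2^2 + (-5)^2 = 76.84
Result = (51.3000 - 50.8200i)/76.84

0.6676 - 0.6614i


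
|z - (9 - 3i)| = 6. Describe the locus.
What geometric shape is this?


|z - z0| = r is a circle with center z0 and radius r.
Center = (9, -3), radius = 6

Circle with center (9, -3) and radius 6


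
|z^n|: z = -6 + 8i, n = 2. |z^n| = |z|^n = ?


|z| = sqrt(36+64) = sqrt(100) = 10
|z^2| = |z|^2 = 10^2 = 100

|z^2| = 100


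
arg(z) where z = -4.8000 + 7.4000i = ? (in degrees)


Re = -4.8, Im = 7.4
arg = atan2(7.4, -4.8) = 122.9694 degrees

arg(z) = 122.9694 degrees


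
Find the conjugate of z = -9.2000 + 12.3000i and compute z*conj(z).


z_bar = -9.2000 - 12.3000i
z*z_bar = (-9.2)^2 + 12.3^2 = 84.64 + 151.29 = 235.93

z_bar = -9.2000 - 12.3000i, z*z_bar = 235.93


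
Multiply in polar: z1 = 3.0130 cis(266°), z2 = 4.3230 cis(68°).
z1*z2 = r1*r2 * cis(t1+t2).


r = 3.0130 * 4.3230 = 13.0252
theta = 266° + 68° = 334° = 334° (mod 360)

13.0252 cis(334°)


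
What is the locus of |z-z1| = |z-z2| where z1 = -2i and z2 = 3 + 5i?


Equal distances means the locus is the perpendicular bisector of z1 and z2.
Midpoint = ((0+3)/2, (-2+5)/2) = (1.5000, 1.5000)

Perpendicular bisector through (1.5000, 1.5000)


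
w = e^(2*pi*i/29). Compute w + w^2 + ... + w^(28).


With w = e^(2*pi*i/29), all 29 of the 29th roots of unity w^0 = 1, w, ..., w^(28) sum to 0: 1 + w + ... + w^(28) = (1 - w^29)/(1 - w) = 0 since w^29 = 1, w ≠ 1.
Removing the root 1: w + w^2 + ... + w^(28) = 0 - 1 = -1

Sum = -1


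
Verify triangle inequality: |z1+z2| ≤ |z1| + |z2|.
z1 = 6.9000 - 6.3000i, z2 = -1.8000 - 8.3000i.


|z1| = sqrt(6.9^2 + (-6.3)^2) = sqrt(87.3) = 9.3434
|z2| = sqrt((-1.8)^2 + (-8.3)^2) = sqrt(72.13) = 8.4929
z1+z2 = 5.1000 - 14.6000i
|z1+z2| = sqrt(239.17) = 15.4651
|z1|+|z2| = 9.3434 + 8.4929 = 17.8363

|z1+z2| = 15.4651 ≤ |z1|+|z2| = 17.8363 (verified)


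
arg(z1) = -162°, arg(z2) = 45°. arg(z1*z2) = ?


arg(z1*z2) = -162° + 45° = -117°
Normalized to (-180°, 180°]: -117°

-117°


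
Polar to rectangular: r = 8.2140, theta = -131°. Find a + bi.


a = 8.2140*cos(-131°) = 8.2140*(-0.65606) = -5.3889
b = 8.2140*sin(-131°) = 8.2140*(-0.75471) = -6.1992

-5.3889 - 6.1992i


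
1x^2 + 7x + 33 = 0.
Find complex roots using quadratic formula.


disc = 7^2 - 4*1*33 = 49 - 132 = -83
sqrt(|disc|) = sqrt(83) = 9.1104
Real part = -7/(2*1) = -3.5000
Imag part = 9.1104/(2*1) = 4.5552

-3.5000 ± 4.5552i


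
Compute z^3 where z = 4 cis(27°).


r^3 = 4^3 = 64
n*theta = 3*27° = 81° = 81° (mod 360)
a = 64*cos(81°) = 10.0118
b = 64*sin(81°) = 63.2121

64 cis(81°) = 10.0118 + 63.2121i


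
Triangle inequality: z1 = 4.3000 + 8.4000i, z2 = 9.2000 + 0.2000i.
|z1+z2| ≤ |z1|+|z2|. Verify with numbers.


|z1| = sqrt(4.3^2 + 8.4^2) = sqrt(89.05) = 9.4366
|z2| = sqrt(9.2^2 + 0.2^2) = sqrt(84.68) = 9.2022
z1+z2 = 13.5000 + 8.6000i
|z1+z2| = sqrt(256.21) = 16.0066
|z1|+|z2| = 9.4366 + 9.2022 = 18.6388

|z1+z2| = 16.0066 ≤ |z1|+|z2| = 18.6388 (verified)


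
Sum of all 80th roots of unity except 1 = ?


With w = e^(2*pi*i/80), all 80 of the 80th roots of unity w^0 = 1, w, ..., w^(79) sum to 0: 1 + w + ... + w^(79) = (1 - w^80)/(1 - w) = 0 since w^80 = 1, w ≠ 1.
Removing the root 1: w + w^2 + ... + w^(79) = 0 - 1 = -1

Sum = -1


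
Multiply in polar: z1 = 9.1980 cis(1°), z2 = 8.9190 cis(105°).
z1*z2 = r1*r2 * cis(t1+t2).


r = 9.1980 * 8.9190 = 82.0370
theta = 1° + 105° = 106° = 106° (mod 360)

82.0370 cis(106°)


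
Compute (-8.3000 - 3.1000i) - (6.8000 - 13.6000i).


Real: -8.3 - 6.8 = -15.1
Imag: -3.1 + 13.6 = 10.5

-15.1000 + 10.5000i


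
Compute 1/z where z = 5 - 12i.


|z|^2 = 25+144 = 169
1/z = (5 + 12i)/169

1/z = 0.0296 + 0.0710i


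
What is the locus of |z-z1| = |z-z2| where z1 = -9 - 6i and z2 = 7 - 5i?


Equal distances means the locus is the perpendicular bisector of z1 and z2.
Midpoint = ((-9+7)/2, (-6+(-5))/2) = (-1.0000, -5.5000)

Perpendicular bisector through (-1.0000, -5.5000)


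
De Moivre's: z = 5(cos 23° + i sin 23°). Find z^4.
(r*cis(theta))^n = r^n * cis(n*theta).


r^4 = 5^4 = 625
n*theta = 4*23° = 92° = 92° (mod 360)
a = 625*cos(92°) = -21.8122
b = 625*sin(92°) = 624.6193

625 cis(92°) = -21.8122 + 624.6193i


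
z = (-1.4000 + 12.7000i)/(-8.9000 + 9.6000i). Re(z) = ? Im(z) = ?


Multiply by conjugate: (-1.4000 + 12.7000i)(-8.9000 - 9.6000i) / ((-8.9)^2 + 9.6^2)
Numerator real = -1.4*(-8.9) + 12.7*9.6 = 134.38
Numerator imag = 12.7*(-8.9) - (-1.4)*9.6 = -99.59
Denominator = 171.37
Re(z) = 134.38/171.37 = 0.7842
Im(z) = -99.59/171.37 = -0.5811

Re(z) = 0.7842, Im(z) = -0.5811


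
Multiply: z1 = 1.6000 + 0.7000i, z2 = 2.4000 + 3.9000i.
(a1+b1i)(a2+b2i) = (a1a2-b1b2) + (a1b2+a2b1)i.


Real = 1.6*2.4 - 0.7*3.9 = 3.84 - 2.73 = 1.11
Imag = 1.6*3.9 + 2.4*0.7 = 6.24 + 1.68 = 7.92

1.1100 + 7.9200i


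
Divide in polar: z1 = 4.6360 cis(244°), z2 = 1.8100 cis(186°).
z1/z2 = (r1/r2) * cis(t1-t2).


r = 4.6360 / 1.8100 = 2.5613
theta = 244° - 186° = 58° = 58° (mod 360)

2.5613 cis(58°)


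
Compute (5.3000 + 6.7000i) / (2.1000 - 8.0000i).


Conjugate of z2 = 2.1000 + 8.0000i
Numerator: (5.3000 + 6.7000i)(2.1000 + 8.0000i) = -42.4700 + 56.4700i
Denominator: 2.1^2 + (-8)^2 = 68.41
Result = (-42.4700 + 56.4700i)/68.41

-0.6208 + 0.8255i


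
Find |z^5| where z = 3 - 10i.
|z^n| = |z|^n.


|z| = sqrt(9+100) = sqrt(109) = 10.4403
|z^5| = |z|^5 = (sqrt(109))^5 = 109^2 * sqrt(109) = 11881*sqrt(109)

|z^5| = 11881*sqrt(109) ≈ 124041.2816


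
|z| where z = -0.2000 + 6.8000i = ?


|z| = sqrt((-0.2)^2 + 6.8^2) = sqrt(0.04 + 46.24) = sqrt(46.28) = 6.8029

|z| = 6.8029


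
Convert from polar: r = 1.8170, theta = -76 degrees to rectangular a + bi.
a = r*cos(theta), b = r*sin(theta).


a = 1.8170*cos(-76°) = 1.8170*0.24192 = 0.4396
b = 1.8170*sin(-76°) = 1.8170*(-0.9703) = -1.7630

0.4396 - 1.7630i


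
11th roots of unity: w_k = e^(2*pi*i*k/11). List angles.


The 11th roots of unity are cis(360k/11°) for k=0..10
Angle step = 360/11 = 32.7273°
Primitive root: cis(32.7273°)
Primitive root = 0.8413 + 0.5406i

11 roots at angles: 0°, 32.7273°, 65.4545°, 98.1818°, 130.9091°, 163.6364°, 196.3636°, 229.0909°, 261.8182°, 294.5455°, 327.2727°


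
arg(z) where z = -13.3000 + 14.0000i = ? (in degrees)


Re = -13.3, Im = 14
arg = atan2(14, -13.3) = 133.5312 degrees

arg(z) = 133.5312 degrees


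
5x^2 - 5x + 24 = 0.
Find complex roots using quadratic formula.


disc = (-5)^2 - 4*5*24 = 25 - 480 = -455
sqrt(|disc|) = sqrt(455) = 21.3307
Real part = 5/(2*5) = 0.5000
Imag part = 21.3307/(2*5) = 2.1331

0.5000 ± 2.1331i


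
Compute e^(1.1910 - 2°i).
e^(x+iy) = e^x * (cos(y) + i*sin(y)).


e^1.1910 = 3.2904
cos(-2°) = 0.9994
sin(-2°) = -0.0349
Real = 3.2904*0.9994 = 3.2884
Imag = 3.2904*(-0.0349) = -0.1148

3.2884 - 0.1148i


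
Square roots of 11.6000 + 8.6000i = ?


|z| = sqrt(134.56+73.96) = 14.4402
sqrt((|z|+a)/2) = sqrt((14.4402+11.6)/2) = sqrt(13.0201) = 3.6083
sqrt((|z|-a)/2) = sqrt((14.4402-11.6)/2) = sqrt(1.4201) = 1.1917

±(3.6083 + 1.1917i) i.e. 3.6083 + 1.1917i and -3.6083 - 1.1917i


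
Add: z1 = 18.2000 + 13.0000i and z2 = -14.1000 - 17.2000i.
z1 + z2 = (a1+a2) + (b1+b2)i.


Real: 18.2 - 14.1 = 4.1
Imag: 13 - 17.2 = -4.2

4.1000 - 4.2000i


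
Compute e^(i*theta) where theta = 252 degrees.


cos(252°) = -0.3090
sin(252°) = -0.9511

e^(i*252°) = -0.3090 - 0.9511i


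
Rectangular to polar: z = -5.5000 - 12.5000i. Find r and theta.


r = sqrt(30.25+156.25) = sqrt(186.5) = 13.6565
theta = atan2(-12.5, -5.5) = -113.7495 degrees

r = 13.6565, theta = -113.7495 degrees


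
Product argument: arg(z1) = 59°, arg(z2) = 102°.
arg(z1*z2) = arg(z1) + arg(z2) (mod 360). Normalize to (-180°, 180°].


arg(z1*z2) = 59° + 102° = 161°
Normalized to (-180°, 180°]: 161°

161°


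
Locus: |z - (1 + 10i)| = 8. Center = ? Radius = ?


|z - z0| = r is a circle with center z0 and radius r.
Center = (1, 10), radius = 8

Circle with center (1, 10) and radius 8


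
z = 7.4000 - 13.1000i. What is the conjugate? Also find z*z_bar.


z_bar = 7.4000 + 13.1000i
z*z_bar = 7.4^2 + (-13.1)^2 = 54.76 + 171.61 = 226.37

z_bar = 7.4000 + 13.1000i, z*z_bar = 226.37


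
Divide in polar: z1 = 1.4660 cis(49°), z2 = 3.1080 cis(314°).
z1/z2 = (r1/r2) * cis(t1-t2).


r = 1.4660 / 3.1080 = 0.4717
theta = 49° - 314° = -265° = 95° (mod 360)

0.4717 cis(95°)


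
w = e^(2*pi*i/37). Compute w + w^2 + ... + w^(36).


With w = e^(2*pi*i/37), all 37 of the 37th roots of unity w^0 = 1, w, ..., w^(36) sum to 0: 1 + w + ... + w^(36) = (1 - w^37)/(1 - w) = 0 since w^37 = 1, w ≠ 1.
Removing the root 1: w + w^2 + ... + w^(36) = 0 - 1 = -1

Sum = -1


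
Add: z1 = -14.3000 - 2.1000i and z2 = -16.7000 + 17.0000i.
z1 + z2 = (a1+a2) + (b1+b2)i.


Real: -14.3 - 16.7 = -31
Imag: -2.1 + 17 = 14.9

-31.0000 + 14.9000i


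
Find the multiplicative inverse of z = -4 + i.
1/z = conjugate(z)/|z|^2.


|z|^2 = 16+1 = 17
1/z = (-4 - 1i)/17

1/z = -0.2353 - 0.0588i


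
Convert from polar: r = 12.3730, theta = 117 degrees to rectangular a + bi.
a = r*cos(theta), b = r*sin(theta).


a = 12.3730*cos(117°) = 12.3730*(-0.45399) = -5.6172
b = 12.3730*sin(117°) = 12.3730*0.891007 = 11.0244

-5.6172 + 11.0244i


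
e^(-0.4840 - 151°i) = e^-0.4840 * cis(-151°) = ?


e^-0.4840 = 0.6163
cos(-151°) = -0.8746
sin(-151°) = -0.4848
Real = 0.6163*(-0.8746) = -0.5390
Imag = 0.6163*(-0.4848) = -0.2988

-0.5390 - 0.2988i


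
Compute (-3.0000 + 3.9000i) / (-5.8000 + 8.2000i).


Conjugate of z2 = -5.8000 - 8.2000i
Numerator: (-3.0000 + 3.9000i)(-5.8000 - 8.2000i) = 49.3800 + 1.9800i
Denominator: (-5.8)^2 + 8.2^2 = 100.88
Result = (49.3800 + 1.9800i)/100.88

0.4895 + 0.0196i


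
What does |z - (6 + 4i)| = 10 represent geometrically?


|z - z0| = r is a circle with center z0 and radius r.
Center = (6, 4), radius = 10

Circle with center (6, 4) and radius 10


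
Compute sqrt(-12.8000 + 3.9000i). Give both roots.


|z| = sqrt(163.84+15.21) = 13.3810
sqrt((|z|+a)/2) = sqrt((13.3810+(-12.8))/2) = sqrt(0.2905) = 0.5390
sqrt((|z|-a)/2) = sqrt((13.3810-(-12.8))/2) = sqrt(13.0905) = 3.6181

±(0.5390 + 3.6181i) i.e. 0.5390 + 3.6181i and -0.5390 - 3.6181i


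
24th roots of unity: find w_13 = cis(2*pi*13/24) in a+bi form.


Angle = 360*13/24 = 195°
a = cos(195°) = -0.9659
b = sin(195°) = -0.2588

-0.9659 - 0.2588i


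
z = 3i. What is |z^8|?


|z| = sqrt(0+9) = sqrt(9) = 3
|z^8| = |z|^8 = 3^8 = 6561

|z^8| = 6561


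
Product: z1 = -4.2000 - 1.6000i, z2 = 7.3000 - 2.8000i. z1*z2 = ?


Real = -4.2*7.3 - (-1.6)*(-2.8) = -30.66 - 4.48 = -35.14
Imag = -4.2*(-2.8) + 7.3*(-1.6) = 11.76 - (11.68) = 0.08

-35.1400 + 0.0800i


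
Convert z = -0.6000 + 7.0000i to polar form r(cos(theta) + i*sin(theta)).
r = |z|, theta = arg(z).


r = sqrt(0.36+49) = sqrt(49.36) = 7.0257
theta = atan2(7, -0.6) = 94.8991 degrees

r = 7.0257, theta = 94.8991 degrees


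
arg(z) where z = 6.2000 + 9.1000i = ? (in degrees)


Re = 6.2, Im = 9.1
arg = atan2(9.1, 6.2) = 55.7327 degrees

arg(z) = 55.7327 degrees


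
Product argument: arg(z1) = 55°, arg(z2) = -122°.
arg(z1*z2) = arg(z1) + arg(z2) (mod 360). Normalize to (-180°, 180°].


arg(z1*z2) = 55° - 122° = -67°
Normalized to (-180°, 180°]: -67°

-67°


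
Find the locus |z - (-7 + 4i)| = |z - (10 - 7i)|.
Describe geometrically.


Equal distances means the locus is the perpendicular bisector of z1 and z2.
Midpoint = ((-7+10)/2, (4+(-7))/2) = (1.5000, -1.5000)

Perpendicular bisector through (1.5000, -1.5000)


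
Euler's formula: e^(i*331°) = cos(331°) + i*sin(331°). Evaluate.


cos(331°) = 0.8746
sin(331°) = -0.4848

e^(i*331°) = 0.8746 - 0.4848i


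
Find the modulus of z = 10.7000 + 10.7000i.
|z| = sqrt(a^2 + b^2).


|z| = sqrt(10.7^2 + 10.7^2) = sqrt(114.49 + 114.49) = sqrt(228.98) = 15.1321

|z| = 15.1321


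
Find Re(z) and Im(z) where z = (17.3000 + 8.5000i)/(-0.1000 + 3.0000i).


Multiply by conjugate: (17.3000 + 8.5000i)(-0.1000 - 3.0000i) / ((-0.1)^2 + 3^2)
Numerator real = 17.3*(-0.1) + 8.5*3 = 23.77
Numerator imag = 8.5*(-0.1) - 17.3*3 = -52.75
Denominator = 9.01
Re(z) = 23.77/9.01 = 2.6382
Im(z) = -52.75/9.01 = -5.8546

Re(z) = 2.6382, Im(z) = -5.8546


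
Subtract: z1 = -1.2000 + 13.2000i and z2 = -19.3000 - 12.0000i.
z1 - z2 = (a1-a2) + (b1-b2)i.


Real: -1.2 + 19.3 = 18.1
Imag: 13.2 + 12 = 25.2

18.1000 + 25.2000i


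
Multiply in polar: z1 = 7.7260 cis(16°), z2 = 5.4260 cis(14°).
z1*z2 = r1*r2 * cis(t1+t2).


r = 7.7260 * 5.4260 = 41.9213
theta = 16° + 14° = 30° = 30° (mod 360)

41.9213 cis(30°)


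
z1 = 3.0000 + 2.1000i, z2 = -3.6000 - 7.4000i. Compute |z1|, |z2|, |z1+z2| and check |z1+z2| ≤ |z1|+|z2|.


|z1| = sqrt(3^2 + 2.1^2) = sqrt(13.41) = 3.6620
|z2| = sqrt((-3.6)^2 + (-7.4)^2) = sqrt(67.72) = 8.2292
z1+z2 = -0.6000 - 5.3000i
|z1+z2| = sqrt(28.45) = 5.3339
|z1|+|z2| = 3.6620 + 8.2292 = 11.8912

|z1+z2| = 5.3339 ≤ |z1|+|z2| = 11.8912 (verified)


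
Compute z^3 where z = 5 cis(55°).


r^3 = 5^3 = 125
n*theta = 3*55° = 165° = 165° (mod 360)
a = 125*cos(165°) = -120.7407
b = 125*sin(165°) = 32.3524

125 cis(165°) = -120.7407 + 32.3524i


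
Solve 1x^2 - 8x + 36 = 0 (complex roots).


disc = (-8)^2 - 4*1*36 = 64 - 144 = -80
sqrt(|disc|) = sqrt(80) = 8.9443
Real part = 8/(2*1) = 4.0000
Imag part = 8.9443/(2*1) = 4.4721

4.0000 ± 4.4721i


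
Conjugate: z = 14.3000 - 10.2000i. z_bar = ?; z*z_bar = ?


z_bar = 14.3000 + 10.2000i
z*z_bar = 14.3^2 + (-10.2)^2 = 204.49 + 104.04 = 308.53

z_bar = 14.3000 + 10.2000i, z*z_bar = 308.53


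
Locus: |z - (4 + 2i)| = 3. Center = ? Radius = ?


|z - z0| = r is a circle with center z0 and radius r.
Center = (4, 2), radius = 3

Circle with center (4, 2) and radius 3


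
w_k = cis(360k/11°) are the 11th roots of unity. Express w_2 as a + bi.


Angle = 360*2/11 = 65.4545°
a = cos(65.4545°) = 0.4154
b = sin(65.4545°) = 0.9096

0.4154 + 0.9096i


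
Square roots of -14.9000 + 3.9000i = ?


|z| = sqrt(222.01+15.21) = 15.4019
sqrt((|z|+a)/2) = sqrt((15.4019+(-14.9))/2) = sqrt(0.2510) = 0.5010
sqrt((|z|-a)/2) = sqrt((15.4019-(-14.9))/2) = sqrt(15.1510) = 3.8924

±(0.5010 + 3.8924i) i.e. 0.5010 + 3.8924i and -0.5010 - 3.8924i


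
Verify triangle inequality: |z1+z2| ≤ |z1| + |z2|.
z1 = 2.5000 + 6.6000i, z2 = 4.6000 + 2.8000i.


|z1| = sqrt(2.5^2 + 6.6^2) = sqrt(49.81) = 7.0576
|z2| = sqrt(4.6^2 + 2.8^2) = sqrt(29) = 5.3852
z1+z2 = 7.1000 + 9.4000i
|z1+z2| = sqrt(138.77) = 11.7801
|z1|+|z2| = 7.0576 + 5.3852 = 12.4428

|z1+z2| = 11.7801 ≤ |z1|+|z2| = 12.4428 (verified)


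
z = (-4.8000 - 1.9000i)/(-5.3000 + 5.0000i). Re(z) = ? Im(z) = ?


Multiply by conjugate: (-4.8000 - 1.9000i)(-5.3000 - 5.0000i) / ((-5.3)^2 + 5^2)
Numerator real = -4.8*(-5.3) - (1.9)*5 = 15.94
Numerator imag = -1.9*(-5.3) - (-4.8)*5 = 34.07
Denominator = 53.09
Re(z) = 15.94/53.09 = 0.3002
Im(z) = 34.07/53.09 = 0.6417

Re(z) = 0.3002, Im(z) = 0.6417


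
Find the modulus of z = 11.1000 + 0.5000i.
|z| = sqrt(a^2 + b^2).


|z| = sqrt(11.1^2 + 0.5^2) = sqrt(123.21 + 0.25) = sqrt(123.46) = 11.1113

|z| = 11.1113


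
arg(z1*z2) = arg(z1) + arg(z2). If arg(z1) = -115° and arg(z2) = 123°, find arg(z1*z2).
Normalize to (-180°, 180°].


arg(z1*z2) = -115° + 123° = 8°
Normalized to (-180°, 180°]: 8°

8°


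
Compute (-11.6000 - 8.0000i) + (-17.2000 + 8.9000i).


Real: -11.6 - 17.2 = -28.8
Imag: -8 + 8.9 = 0.9

-28.8000 + 0.9000i


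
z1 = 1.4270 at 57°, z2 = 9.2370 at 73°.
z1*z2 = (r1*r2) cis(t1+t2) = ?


r = 1.4270 * 9.2370 = 13.1812
theta = 57° + 73° = 130° = 130° (mod 360)

13.1812 cis(130°)


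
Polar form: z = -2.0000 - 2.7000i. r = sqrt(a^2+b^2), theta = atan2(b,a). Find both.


r = sqrt(4+7.29) = sqrt(11.29) = 3.3601
theta = atan2(-2.7, -2) = -126.5289 degrees

r = 3.3601, theta = -126.5289 degrees


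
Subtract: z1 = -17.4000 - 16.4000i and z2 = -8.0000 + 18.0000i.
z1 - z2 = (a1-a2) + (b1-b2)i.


Real: -17.4 + 8 = -9.4
Imag: -16.4 - 18 = -34.4

-9.4000 - 34.4000i


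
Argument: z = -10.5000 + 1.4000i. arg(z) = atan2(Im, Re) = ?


Re = -10.5, Im = 1.4
arg = atan2(1.4, -10.5) = 172.4054 degrees

arg(z) = 172.4054 degrees


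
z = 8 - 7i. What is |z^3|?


|z| = sqrt(64+49) = sqrt(113) = 10.6301
|z^3| = |z|^3 = (sqrt(113))^3 = 113*sqrt(113)

|z^3| = 113*sqrt(113) ≈ 1201.2065


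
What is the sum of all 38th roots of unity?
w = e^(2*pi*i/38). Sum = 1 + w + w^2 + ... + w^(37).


The sum of all 38th roots of unity is 0.
Geometric series: (1 - w^38)/(1 - w) = (1-1)/(1-w) = 0 since w^38 = 1, w ≠ 1.
Alternatively: coefficient of z^37 in z^38 - 1 is 0.

0


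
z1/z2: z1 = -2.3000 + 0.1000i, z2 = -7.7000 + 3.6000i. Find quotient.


Conjugate of z2 = -7.7000 - 3.6000i
Numerator: (-2.3000 + 0.1000i)(-7.7000 - 3.6000i) = 18.0700 + 7.5100i
Denominator: (-7.7)^2 + 3.6^2 = 72.25
Result = (18.0700 + 7.5100i)/72.25

0.2501 + 0.1039i


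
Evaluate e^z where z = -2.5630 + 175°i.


e^-2.5630 = 0.0771
cos(175°) = -0.9962
sin(175°) = 0.0872
Real = 0.0771*(-0.9962) = -0.0768
Imag = 0.0771*0.0872 = 0.0067

-0.0768 + 0.0067i


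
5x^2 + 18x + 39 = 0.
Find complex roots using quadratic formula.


disc = 18^2 - 4*5*39 = 324 - 780 = -456
sqrt(|disc|) = sqrt(456) = 21.3542
Real part = -18/(2*5) = -1.8000
Imag part = 21.3542/(2*5) = 2.1354

-1.8000 ± 2.1354i


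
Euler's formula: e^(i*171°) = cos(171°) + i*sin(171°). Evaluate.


cos(171°) = -0.9877
sin(171°) = 0.1564

e^(i*171°) = -0.9877 + 0.1564i


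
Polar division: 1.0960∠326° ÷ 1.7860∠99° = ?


r = 1.0960 / 1.7860 = 0.6137
theta = 326° - 99° = 227° = 227° (mod 360)

0.6137 cis(227°)


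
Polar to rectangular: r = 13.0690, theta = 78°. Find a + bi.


a = 13.0690*cos(78°) = 13.0690*0.20791 = 2.7172
b = 13.0690*sin(78°) = 13.0690*0.97815 = 12.7834

2.7172 + 12.7834i


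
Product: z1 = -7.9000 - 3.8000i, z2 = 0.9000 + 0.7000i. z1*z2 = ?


Real = -7.9*0.9 - (-3.8)*0.7 = -7.11 - (-2.66) = -4.45
Imag = -7.9*0.7 + 0.9*(-3.8) = -5.53 - (3.42) = -8.95

-4.4500 - 8.9500i


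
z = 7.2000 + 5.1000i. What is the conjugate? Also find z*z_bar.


z_bar = 7.2000 - 5.1000i
z*z_bar = 7.2^2 + 5.1^2 = 51.84 + 26.01 = 77.85

z_bar = 7.2000 - 5.1000i, z*z_bar = 77.85


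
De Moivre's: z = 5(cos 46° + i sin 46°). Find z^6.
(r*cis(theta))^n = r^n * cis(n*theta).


r^6 = 5^6 = 15625
n*theta = 6*46° = 276° = 276° (mod 360)
a = 15625*cos(276°) = 1633.2572
b = 15625*sin(276°) = -15539.4046

15625 cis(276°) = 1633.2572 - 15539.4046i


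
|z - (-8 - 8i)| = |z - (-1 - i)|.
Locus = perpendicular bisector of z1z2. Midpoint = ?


Equal distances means the locus is the perpendicular bisector of z1 and z2.
Midpoint = ((-8+(-1))/2, (-8+(-1))/2) = (-4.5000, -4.5000)

Perpendicular bisector through (-4.5000, -4.5000)


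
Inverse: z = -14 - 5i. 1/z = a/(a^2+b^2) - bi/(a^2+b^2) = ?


|z|^2 = 196+25 = 221
1/z = (-14 + 5i)/221

1/z = -0.0633 + 0.0226i


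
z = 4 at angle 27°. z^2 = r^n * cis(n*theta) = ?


r^2 = 4^2 = 16
n*theta = 2*27° = 54° = 54° (mod 360)
a = 16*cos(54°) = 9.4046
b = 16*sin(54°) = 12.9443

16 cis(54°) = 9.4046 + 12.9443i


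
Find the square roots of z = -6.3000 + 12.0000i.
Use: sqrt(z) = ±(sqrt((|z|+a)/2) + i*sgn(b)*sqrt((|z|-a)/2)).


|z| = sqrt(39.69+144) = 13.5532
sqrt((|z|+a)/2) = sqrt((13.5532+(-6.3))/2) = sqrt(3.6266) = 1.9044
sqrt((|z|-a)/2) = sqrt((13.5532-(-6.3))/2) = sqrt(9.9266) = 3.1507

±(1.9044 + 3.1507i) i.e. 1.9044 + 3.1507i and -1.9044 - 3.1507i


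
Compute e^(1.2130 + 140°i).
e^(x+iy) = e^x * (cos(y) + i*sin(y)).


e^1.2130 = 3.36356
cos(140°) = -0.76604
sin(140°) = 0.6428
Real = 3.36356*(-0.76604) = -2.5766
Imag = 3.36356*0.6428 = 2.1621

-2.5766 + 2.1621i


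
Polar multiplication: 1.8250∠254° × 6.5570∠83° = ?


r = 1.8250 * 6.5570 = 11.9665
theta = 254° + 83° = 337° = 337° (mod 360)

11.9665 cis(337°)


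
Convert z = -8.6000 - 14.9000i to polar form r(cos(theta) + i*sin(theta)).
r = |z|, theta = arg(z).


r = sqrt(73.96+222.01) = sqrt(295.97) = 17.2038
theta = atan2(-14.9, -8.6) = -119.9927 degrees

r = 17.2038, theta = -119.9927 degrees


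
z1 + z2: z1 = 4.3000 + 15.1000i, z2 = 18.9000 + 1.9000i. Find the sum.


Real: 4.3 + 18.9 = 23.2
Imag: 15.1 + 1.9 = 17

23.2000 + 17.0000i


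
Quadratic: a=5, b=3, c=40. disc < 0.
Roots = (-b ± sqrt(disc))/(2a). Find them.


disc = 3^2 - 4*5*40 = 9 - 800 = -791
sqrt(|disc|) = sqrt(791) = 28.1247
Real part = -3/(2*5) = -0.3000
Imag part = 28.1247/(2*5) = 2.8125

-0.3000 ± 2.8125i


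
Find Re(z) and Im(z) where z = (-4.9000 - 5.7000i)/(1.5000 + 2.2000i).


Multiply by conjugate: (-4.9000 - 5.7000i)(1.5000 - 2.2000i) / (1.5^2 + 2.2^2)
Numerator real = -4.9*1.5 - (5.7)*2.2 = -19.89
Numerator imag = -5.7*1.5 - (-4.9)*2.2 = 2.23
Denominator = 7.09
Re(z) = -19.89/7.09 = -2.8054
Im(z) = 2.23/7.09 = 0.3145

Re(z) = -2.8054, Im(z) = 0.3145


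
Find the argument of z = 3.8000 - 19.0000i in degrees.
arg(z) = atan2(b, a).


Re = 3.8, Im = -19
arg = atan2(-19, 3.8) = -78.6901 degrees

arg(z) = -78.6901 degrees


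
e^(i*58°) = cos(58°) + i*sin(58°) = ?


cos(58°) = 0.5299
sin(58°) = 0.8480

e^(i*58°) = 0.5299 + 0.8480i


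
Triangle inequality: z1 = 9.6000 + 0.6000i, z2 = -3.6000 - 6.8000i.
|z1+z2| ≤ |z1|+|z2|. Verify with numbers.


|z1| = sqrt(9.6^2 + 0.6^2) = sqrt(92.52) = 9.6187
|z2| = sqrt((-3.6)^2 + (-6.8)^2) = sqrt(59.2) = 7.6942
z1+z2 = 6.0000 - 6.2000i
|z1+z2| = sqrt(74.44) = 8.6279
|z1|+|z2| = 9.6187 + 7.6942 = 17.3129

|z1+z2| = 8.6279 ≤ |z1|+|z2| = 17.3129 (verified)


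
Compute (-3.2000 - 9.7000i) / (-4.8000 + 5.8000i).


Conjugate of z2 = -4.8000 - 5.8000i
Numerator: (-3.2000 - 9.7000i)(-4.8000 - 5.8000i) = -40.9000 + 65.1200i
Denominator: (-4.8)^2 + 5.8^2 = 56.68
Result = (-40.9000 + 65.1200i)/56.68

-0.7216 + 1.1489i


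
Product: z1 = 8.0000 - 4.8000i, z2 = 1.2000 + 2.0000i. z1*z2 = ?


Real = 8*1.2 - (-4.8)*2 = 9.6 - (-9.6) = 19.2
Imag = 8*2 + 1.2*(-4.8) = 16 - (5.76) = 10.24

19.2000 + 10.2400i


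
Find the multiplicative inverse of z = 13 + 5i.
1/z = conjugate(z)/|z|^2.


|z|^2 = 169+25 = 194
1/z = (13 - 5i)/194

1/z = 0.0670 - 0.0258i


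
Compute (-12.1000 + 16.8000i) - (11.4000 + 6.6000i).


Real: -12.1 - 11.4 = -23.5
Imag: 16.8 - 6.6 = 10.2

-23.5000 + 10.2000i


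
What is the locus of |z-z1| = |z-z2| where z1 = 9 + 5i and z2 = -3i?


Equal distances means the locus is the perpendicular bisector of z1 and z2.
Midpoint = ((9+0)/2, (5+(-3))/2) = (4.5000, 1.0000)

Perpendicular bisector through (4.5000, 1.0000)


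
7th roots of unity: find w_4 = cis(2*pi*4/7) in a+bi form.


Angle = 360*4/7 = 205.7143°
a = cos(205.7143°) = -0.9010
b = sin(205.7143°) = -0.4339

-0.9010 - 0.4339i


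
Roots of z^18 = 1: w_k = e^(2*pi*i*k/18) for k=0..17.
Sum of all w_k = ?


The sum of all 18th roots of unity is 0.
Geometric series: (1 - w^18)/(1 - w) = (1-1)/(1-w) = 0 since w^18 = 1, w ≠ 1.
Alternatively: coefficient of z^17 in z^18 - 1 is 0.

0


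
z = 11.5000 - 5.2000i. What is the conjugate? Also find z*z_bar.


z_bar = 11.5000 + 5.2000i
z*z_bar = 11.5^2 + (-5.2)^2 = 132.25 + 27.04 = 159.29

z_bar = 11.5000 + 5.2000i, z*z_bar = 159.29


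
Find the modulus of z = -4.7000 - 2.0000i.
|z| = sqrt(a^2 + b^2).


|z| = sqrt((-4.7)^2 + (-2)^2) = sqrt(22.09 + 4) = sqrt(26.09) = 5.1078

|z| = 5.1078


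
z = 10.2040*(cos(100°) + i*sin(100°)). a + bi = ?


a = 10.2040*cos(100°) = 10.2040*(-0.17365) = -1.7719
b = 10.2040*sin(100°) = 10.2040*0.98481 = 10.0490

-1.7719 + 10.0490i


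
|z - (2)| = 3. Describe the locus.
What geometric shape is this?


|z - z0| = r is a circle with center z0 and radius r.
Center = (2, 0), radius = 3

Circle with center (2, 0) and radius 3


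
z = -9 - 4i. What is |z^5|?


|z| = sqrt(81+16) = sqrt(97) = 9.8489
|z^5| = |z|^5 = (sqrt(97))^5 = 97^2 * sqrt(97) = 9409*sqrt(97)

|z^5| = 9409*sqrt(97) ≈ 92667.9031


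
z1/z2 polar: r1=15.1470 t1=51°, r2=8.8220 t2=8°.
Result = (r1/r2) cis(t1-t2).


r = 15.1470 / 8.8220 = 1.7170
theta = 51° - 8° = 43° = 43° (mod 360)

1.7170 cis(43°)


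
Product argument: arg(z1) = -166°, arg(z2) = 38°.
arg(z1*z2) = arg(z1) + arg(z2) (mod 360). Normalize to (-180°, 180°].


arg(z1*z2) = -166° + 38° = -128°
Normalized to (-180°, 180°]: -128°

-128°


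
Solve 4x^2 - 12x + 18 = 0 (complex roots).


disc = (-12)^2 - 4*4*18 = 144 - 288 = -144
sqrt(|disc|) = sqrt(144) = 12.0000
Real part = 12/(2*4) = 1.5000
Imag part = 12.0000/(2*4) = 1.5000

1.5000 ± 1.5000i


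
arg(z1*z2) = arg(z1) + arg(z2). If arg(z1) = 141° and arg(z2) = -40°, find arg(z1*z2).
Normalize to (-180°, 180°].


arg(z1*z2) = 141° - 40° = 101°
Normalized to (-180°, 180°]: 101°

101°


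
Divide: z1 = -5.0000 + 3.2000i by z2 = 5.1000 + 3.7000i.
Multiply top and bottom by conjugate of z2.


Conjugate of z2 = 5.1000 - 3.7000i
Numerator: (-5.0000 + 3.2000i)(5.1000 - 3.7000i) = -13.6600 + 34.8200i
Denominator: 5.1^2 + 3.7^2 = 39.7
Result = (-13.6600 + 34.8200i)/39.7

-0.3441 + 0.8771i


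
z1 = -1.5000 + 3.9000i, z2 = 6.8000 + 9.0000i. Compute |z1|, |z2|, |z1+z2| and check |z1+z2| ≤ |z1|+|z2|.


|z1| = sqrt((-1.5)^2 + 3.9^2) = sqrt(17.46) = 4.1785
|z2| = sqrt(6.8^2 + 9^2) = sqrt(127.24) = 11.2801
z1+z2 = 5.3000 + 12.9000i
|z1+z2| = sqrt(194.5) = 13.9463
|z1|+|z2| = 4.1785 + 11.2801 = 15.4586

|z1+z2| = 13.9463 ≤ |z1|+|z2| = 15.4586 (verified)


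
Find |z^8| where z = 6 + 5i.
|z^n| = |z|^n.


|z| = sqrt(36+25) = sqrt(61) = 7.8102
|z^8| = |z|^8 = (sqrt(61))^8 = 61^4 = 13845841

|z^8| = 13845841


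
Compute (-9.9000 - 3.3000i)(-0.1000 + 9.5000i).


Real = -9.9*(-0.1) - (-3.3)*9.5 = 0.99 - (-31.35) = 32.34
Imag = -9.9*9.5 - (0.1)*(-3.3) = -94.05 + 0.33 = -93.72

32.3400 - 93.7200i


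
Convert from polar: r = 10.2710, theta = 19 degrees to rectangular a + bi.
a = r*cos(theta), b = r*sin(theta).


a = 10.2710*cos(19°) = 10.2710*0.94552 = 9.7114
b = 10.2710*sin(19°) = 10.2710*0.32557 = 3.3439

9.7114 + 3.3439i


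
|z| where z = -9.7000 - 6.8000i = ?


|z| = sqrt((-9.7)^2 + (-6.8)^2) = sqrt(94.09 + 46.24) = sqrt(140.33) = 11.8461

|z| = 11.8461


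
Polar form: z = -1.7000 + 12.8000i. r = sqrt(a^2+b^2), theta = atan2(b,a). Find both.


r = sqrt(2.89+163.84) = sqrt(166.73) = 12.9124
theta = atan2(12.8, -1.7) = 97.5653 degrees

r = 12.9124, theta = 97.5653 degrees


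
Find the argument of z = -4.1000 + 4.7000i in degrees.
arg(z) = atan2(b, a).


Re = -4.1, Im = 4.7
arg = atan2(4.7, -4.1) = 131.0995 degrees

arg(z) = 131.0995 degrees


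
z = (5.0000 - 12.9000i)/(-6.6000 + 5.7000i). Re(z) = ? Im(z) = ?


Multiply by conjugate: (5.0000 - 12.9000i)(-6.6000 - 5.7000i) / ((-6.6)^2 + 5.7^2)
Numerator real = 5*(-6.6) - (12.9)*5.7 = -106.53
Numerator imag = -12.9*(-6.6) - 5*5.7 = 56.64
Denominator = 76.05
Re(z) = -106.53/76.05 = -1.4008
Im(z) = 56.64/76.05 = 0.7448

Re(z) = -1.4008, Im(z) = 0.7448


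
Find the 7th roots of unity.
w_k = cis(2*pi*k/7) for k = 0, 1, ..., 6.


The 7th roots of unity are cis(360k/7°) for k=0..6
Angle step = 360/7 = 51.4286°
Primitive root: cis(51.4286°)
Primitive root = 0.6235 + 0.7818i

7 roots at angles: 0°, 51.4286°, 102.8571°, 154.2857°, 205.7143°, 257.1429°, 308.5714°


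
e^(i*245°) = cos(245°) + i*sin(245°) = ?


cos(245°) = -0.4226
sin(245°) = -0.9063

e^(i*245°) = -0.4226 - 0.9063i


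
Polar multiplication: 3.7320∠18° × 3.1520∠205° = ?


r = 3.7320 * 3.1520 = 11.7633
theta = 18° + 205° = 223° = 223° (mod 360)

11.7633 cis(223°)


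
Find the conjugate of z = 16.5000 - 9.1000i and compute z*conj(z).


z_bar = 16.5000 + 9.1000i
z*z_bar = 16.5^2 + (-9.1)^2 = 272.25 + 82.81 = 355.06

z_bar = 16.5000 + 9.1000i, z*z_bar = 355.06


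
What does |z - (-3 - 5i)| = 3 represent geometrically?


|z - z0| = r is a circle with center z0 and radius r.
Center = (-3, -5), radius = 3

Circle with center (-3, -5) and radius 3


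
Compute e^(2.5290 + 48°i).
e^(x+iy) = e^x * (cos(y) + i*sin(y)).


e^2.5290 = 12.54096
cos(48°) = 0.66913
sin(48°) = 0.74314
Real = 12.54096*0.66913 = 8.3915
Imag = 12.54096*0.74314 = 9.3197

8.3915 + 9.3197i


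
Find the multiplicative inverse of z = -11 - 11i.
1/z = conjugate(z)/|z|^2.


|z|^2 = 121+121 = 242
1/z = (-11 + 11i)/242

1/z = -0.0455 + 0.0455i


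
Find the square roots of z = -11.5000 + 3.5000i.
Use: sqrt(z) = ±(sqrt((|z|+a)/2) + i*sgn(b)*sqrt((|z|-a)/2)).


|z| = sqrt(132.25+12.25) = 12.0208
sqrt((|z|+a)/2) = sqrt((12.0208+(-11.5))/2) = sqrt(0.2604) = 0.5103
sqrt((|z|-a)/2) = sqrt((12.0208-(-11.5))/2) = sqrt(11.7604) = 3.4293

±(0.5103 + 3.4293i) i.e. 0.5103 + 3.4293i and -0.5103 - 3.4293i


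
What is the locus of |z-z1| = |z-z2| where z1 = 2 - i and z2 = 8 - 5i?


Equal distances means the locus is the perpendicular bisector of z1 and z2.
Midpoint = ((2+8)/2, (-1+(-5))/2) = (5.0000, -3.0000)

Perpendicular bisector through (5.0000, -3.0000)
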